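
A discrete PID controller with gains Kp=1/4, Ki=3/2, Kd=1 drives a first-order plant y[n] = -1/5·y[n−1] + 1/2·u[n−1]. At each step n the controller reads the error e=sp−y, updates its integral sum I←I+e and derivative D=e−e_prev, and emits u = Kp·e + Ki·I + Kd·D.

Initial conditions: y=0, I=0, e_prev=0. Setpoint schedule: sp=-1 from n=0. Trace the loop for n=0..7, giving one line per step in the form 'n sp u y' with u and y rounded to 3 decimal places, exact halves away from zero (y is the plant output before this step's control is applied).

0 -1 -2.750 0.000
1 -1 0.531 -1.375
2 -1 -5.549 0.541
3 -1 3.470 -2.883
4 -1 -11.413 2.311
5 -1 12.135 -6.169
6 -1 -25.635 7.301
7 -1 34.725 -14.278

(exact arithmetic carried between steps; '≈' marks a value shown rounded to 6 d.p. or computed from one; I and e_prev carry over from the previous line; the table rounds u and y to 3 d.p., halves away from zero)
n=0: y=0, sp=-1, e=sp−y=-1; I=-1, D=e−e_prev=-1; u=1/4·(-1)+3/2·(-1)+1·(-1)=-2.75; next y=-1/5·0+1/2·(-2.75)=-1.375
n=1: y=-1.375, sp=-1, e=sp−y=0.375; I=-0.625, D=e−e_prev=1.375; u=1/4·0.375+3/2·(-0.625)+1·1.375=0.53125; next y=-1/5·(-1.375)+1/2·0.53125=0.540625
n=2: y=0.540625, sp=-1, e=sp−y=-1.540625; I=-2.165625, D=e−e_prev=-1.915625; u=1/4·(-1.540625)+3/2·(-2.165625)+1·(-1.915625)≈-5.549219; next y=-1/5·0.540625+1/2·(-5.549219)≈-2.882734
n=3: y≈-2.882734, sp=-1, e=sp−y≈1.882734; I≈-0.282891, D=e−e_prev≈3.423359; u=1/4·1.882734+3/2·(-0.282891)+1·3.423359≈3.469707; next y=-1/5·(-2.882734)+1/2·3.469707≈2.311400
n=4: y≈2.311400, sp=-1, e=sp−y≈-3.311400; I≈-3.594291, D=e−e_prev≈-5.194135; u=1/4·(-3.311400)+3/2·(-3.594291)+1·(-5.194135)≈-11.413421; next y=-1/5·2.311400+1/2·(-11.413421)≈-6.168991
n=5: y≈-6.168991, sp=-1, e=sp−y≈5.168991; I≈1.574700, D=e−e_prev≈8.480391; u=1/4·5.168991+3/2·1.574700+1·8.480391≈12.134688; next y=-1/5·(-6.168991)+1/2·12.134688≈7.301142
n=6: y≈7.301142, sp=-1, e=sp−y≈-8.301142; I≈-6.726443, D=e−e_prev≈-13.470133; u=1/4·(-8.301142)+3/2·(-6.726443)+1·(-13.470133)≈-25.635083; next y=-1/5·7.301142+1/2·(-25.635083)≈-14.277770
n=7: y≈-14.277770, sp=-1, e=sp−y≈13.277770; I≈6.551327, D=e−e_prev≈21.578912; u=1/4·13.277770+3/2·6.551327+1·21.578912≈34.725346; next y=-1/5·(-14.277770)+1/2·34.725346≈20.218227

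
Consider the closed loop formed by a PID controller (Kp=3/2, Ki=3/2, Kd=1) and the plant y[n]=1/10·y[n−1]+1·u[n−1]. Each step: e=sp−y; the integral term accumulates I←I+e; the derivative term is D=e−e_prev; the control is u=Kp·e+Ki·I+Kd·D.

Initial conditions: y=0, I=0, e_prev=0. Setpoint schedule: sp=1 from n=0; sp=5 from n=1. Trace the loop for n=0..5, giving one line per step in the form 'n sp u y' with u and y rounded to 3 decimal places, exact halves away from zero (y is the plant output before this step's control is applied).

0 1 4.000 0.000
1 5 4.500 4.000
2 5 2.400 4.900
3 5 11.490 2.890
4 5 -22.911 11.779
5 5 109.858 -21.733

(exact arithmetic carried between steps; '≈' marks a value shown rounded to 6 d.p. or computed from one; I and e_prev carry over from the previous line; the table rounds u and y to 3 d.p., halves away from zero)
n=0: y=0, sp=1, e=sp−y=1; I=1, D=e−e_prev=1; u=3/2·1+3/2·1+1·1=4; next y=1/10·0+1·4=4
n=1: y=4, sp=5, e=sp−y=1; I=2, D=e−e_prev=0; u=3/2·1+3/2·2+1·0=4.5; next y=1/10·4+1·4.5=4.9
n=2: y=4.9, sp=5, e=sp−y=0.1; I=2.1, D=e−e_prev=-0.9; u=3/2·0.1+3/2·2.1+1·(-0.9)=2.4; next y=1/10·4.9+1·2.4=2.89
n=3: y=2.89, sp=5, e=sp−y=2.11; I=4.21, D=e−e_prev=2.01; u=3/2·2.11+3/2·4.21+1·2.01=11.49; next y=1/10·2.89+1·11.49=11.779
n=4: y=11.779, sp=5, e=sp−y=-6.779; I=-2.569, D=e−e_prev=-8.889; u=3/2·(-6.779)+3/2·(-2.569)+1·(-8.889)=-22.911; next y=1/10·11.779+1·(-22.911)=-21.7331
n=5: y=-21.7331, sp=5, e=sp−y=26.7331; I=24.1641, D=e−e_prev=33.5121; u=3/2·26.7331+3/2·24.1641+1·33.5121=109.8579; next y=1/10·(-21.7331)+1·109.8579=107.68459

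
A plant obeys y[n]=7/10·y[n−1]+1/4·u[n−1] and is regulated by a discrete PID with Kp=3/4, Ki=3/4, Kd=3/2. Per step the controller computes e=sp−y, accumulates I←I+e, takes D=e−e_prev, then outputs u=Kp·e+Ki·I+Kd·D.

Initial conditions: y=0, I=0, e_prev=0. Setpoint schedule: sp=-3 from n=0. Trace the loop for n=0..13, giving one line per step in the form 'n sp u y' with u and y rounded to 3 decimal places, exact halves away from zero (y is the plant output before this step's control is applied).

(exact arithmetic carried between steps; '≈' marks a value shown rounded to 6 d.p. or computed from one; I and e_prev carry over from the previous line; the table rounds u and y to 3 d.p., halves away from zero)
n=0: y=0, sp=-3, e=sp−y=-3; I=-3, D=e−e_prev=-3; u=3/4·(-3)+3/4·(-3)+3/2·(-3)=-9; next y=7/10·0+1/4·(-9)=-2.25
n=1: y=-2.25, sp=-3, e=sp−y=-0.75; I=-3.75, D=e−e_prev=2.25; u=3/4·(-0.75)+3/4·(-3.75)+3/2·2.25=0; next y=7/10·(-2.25)+1/4·0=-1.575
n=2: y=-1.575, sp=-3, e=sp−y=-1.425; I=-5.175, D=e−e_prev=-0.675; u=3/4·(-1.425)+3/4·(-5.175)+3/2·(-0.675)=-5.9625; next y=7/10·(-1.575)+1/4·(-5.9625)=-2.593125
n=3: y=-2.593125, sp=-3, e=sp−y=-0.406875; I=-5.581875, D=e−e_prev=1.018125; u=3/4·(-0.406875)+3/4·(-5.581875)+3/2·1.018125=-2.964375; next y=7/10·(-2.593125)+1/4·(-2.964375)≈-2.556281
n=4: y≈-2.556281, sp=-3, e=sp−y≈-0.443719; I≈-6.025594, D=e−e_prev≈-0.036844; u=3/4·(-0.443719)+3/4·(-6.025594)+3/2·(-0.036844)≈-4.90725; next y=7/10·(-2.556281)+1/4·(-4.90725)≈-3.016209
n=5: y≈-3.016209, sp=-3, e=sp−y≈0.016209; I≈-6.009384, D=e−e_prev≈0.459928; u=3/4·0.016209+3/4·(-6.009384)+3/2·0.459928≈-3.804989; next y=7/10·(-3.016209)+1/4·(-3.804989)≈-3.062594
n=6: y≈-3.062594, sp=-3, e=sp−y≈0.062594; I≈-5.946791, D=e−e_prev≈0.046384; u=3/4·0.062594+3/4·(-5.946791)+3/2·0.046384≈-4.343571; next y=7/10·(-3.062594)+1/4·(-4.343571)≈-3.229708
n=7: y≈-3.229708, sp=-3, e=sp−y≈0.229708; I≈-5.717082, D=e−e_prev≈0.167115; u=3/4·0.229708+3/4·(-5.717082)+3/2·0.167115≈-3.864858; next y=7/10·(-3.229708)+1/4·(-3.864858)≈-3.227010
n=8: y≈-3.227010, sp=-3, e=sp−y≈0.227010; I≈-5.490072, D=e−e_prev≈-0.002698; u=3/4·0.227010+3/4·(-5.490072)+3/2·(-0.002698)≈-3.951343; next y=7/10·(-3.227010)+1/4·(-3.951343)≈-3.246743
n=9: y≈-3.246743, sp=-3, e=sp−y≈0.246743; I≈-5.243329, D=e−e_prev≈0.019733; u=3/4·0.246743+3/4·(-5.243329)+3/2·0.019733≈-3.717840; next y=7/10·(-3.246743)+1/4·(-3.717840)≈-3.202180
n=10: y≈-3.202180, sp=-3, e=sp−y≈0.202180; I≈-5.041148, D=e−e_prev≈-0.044563; u=3/4·0.202180+3/4·(-5.041148)+3/2·(-0.044563)≈-3.696070; next y=7/10·(-3.202180)+1/4·(-3.696070)≈-3.165544
n=11: y≈-3.165544, sp=-3, e=sp−y≈0.165544; I≈-4.875605, D=e−e_prev≈-0.036636; u=3/4·0.165544+3/4·(-4.875605)+3/2·(-0.036636)≈-3.587500; next y=7/10·(-3.165544)+1/4·(-3.587500)≈-3.112756
n=12: y≈-3.112756, sp=-3, e=sp−y≈0.112756; I≈-4.762849, D=e−e_prev≈-0.052788; u=3/4·0.112756+3/4·(-4.762849)+3/2·(-0.052788)≈-3.566752; next y=7/10·(-3.112756)+1/4·(-3.566752)≈-3.070617
n=13: y≈-3.070617, sp=-3, e=sp−y≈0.070617; I≈-4.692232, D=e−e_prev≈-0.042139; u=3/4·0.070617+3/4·(-4.692232)+3/2·(-0.042139)≈-3.529419; next y=7/10·(-3.070617)+1/4·(-3.529419)≈-3.031787

0 -3 -9.000 0.000
1 -3 0.000 -2.250
2 -3 -5.963 -1.575
3 -3 -2.964 -2.593
4 -3 -4.907 -2.556
5 -3 -3.805 -3.016
6 -3 -4.344 -3.063
7 -3 -3.865 -3.230
8 -3 -3.951 -3.227
9 -3 -3.718 -3.247
10 -3 -3.696 -3.202
11 -3 -3.588 -3.166
12 -3 -3.567 -3.113
13 -3 -3.529 -3.071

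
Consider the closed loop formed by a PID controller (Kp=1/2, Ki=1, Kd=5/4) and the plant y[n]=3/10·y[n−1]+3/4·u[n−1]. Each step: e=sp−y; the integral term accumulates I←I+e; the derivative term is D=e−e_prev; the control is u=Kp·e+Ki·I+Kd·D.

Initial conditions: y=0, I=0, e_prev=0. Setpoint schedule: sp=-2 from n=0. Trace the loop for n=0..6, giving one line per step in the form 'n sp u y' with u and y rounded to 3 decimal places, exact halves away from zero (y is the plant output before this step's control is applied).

(exact arithmetic carried between steps; '≈' marks a value shown rounded to 6 d.p. or computed from one; I and e_prev carry over from the previous line; the table rounds u and y to 3 d.p., halves away from zero)
n=0: y=0, sp=-2, e=sp−y=-2; I=-2, D=e−e_prev=-2; u=1/2·(-2)+1·(-2)+5/4·(-2)=-5.5; next y=3/10·0+3/4·(-5.5)=-4.125
n=1: y=-4.125, sp=-2, e=sp−y=2.125; I=0.125, D=e−e_prev=4.125; u=1/2·2.125+1·0.125+5/4·4.125=6.34375; next y=3/10·(-4.125)+3/4·6.34375≈3.520313
n=2: y≈3.520313, sp=-2, e=sp−y≈-5.520313; I≈-5.395313, D=e−e_prev≈-7.645313; u=1/2·(-5.520313)+1·(-5.395313)+5/4·(-7.645313)≈-17.712109; next y=3/10·3.520313+3/4·(-17.712109)≈-12.227988
n=3: y≈-12.227988, sp=-2, e=sp−y≈10.227988; I≈4.832676, D=e−e_prev≈15.748301; u=1/2·10.227988+1·4.832676+5/4·15.748301≈29.632046; next y=3/10·(-12.227988)+3/4·29.632046≈18.555638
n=4: y≈18.555638, sp=-2, e=sp−y≈-20.555638; I≈-15.722962, D=e−e_prev≈-30.783626; u=1/2·(-20.555638)+1·(-15.722962)+5/4·(-30.783626)≈-64.480314; next y=3/10·18.555638+3/4·(-64.480314)≈-42.793544
n=5: y≈-42.793544, sp=-2, e=sp−y≈40.793544; I≈25.070582, D=e−e_prev≈61.349182; u=1/2·40.793544+1·25.070582+5/4·61.349182≈122.153831; next y=3/10·(-42.793544)+3/4·122.153831≈78.777310
n=6: y≈78.777310, sp=-2, e=sp−y≈-80.777310; I≈-55.706728, D=e−e_prev≈-121.570854; u=1/2·(-80.777310)+1·(-55.706728)+5/4·(-121.570854)≈-248.058952; next y=3/10·78.777310+3/4·(-248.058952)≈-162.411021

0 -2 -5.500 0.000
1 -2 6.344 -4.125
2 -2 -17.712 3.520
3 -2 29.632 -12.228
4 -2 -64.480 18.556
5 -2 122.154 -42.794
6 -2 -248.059 78.777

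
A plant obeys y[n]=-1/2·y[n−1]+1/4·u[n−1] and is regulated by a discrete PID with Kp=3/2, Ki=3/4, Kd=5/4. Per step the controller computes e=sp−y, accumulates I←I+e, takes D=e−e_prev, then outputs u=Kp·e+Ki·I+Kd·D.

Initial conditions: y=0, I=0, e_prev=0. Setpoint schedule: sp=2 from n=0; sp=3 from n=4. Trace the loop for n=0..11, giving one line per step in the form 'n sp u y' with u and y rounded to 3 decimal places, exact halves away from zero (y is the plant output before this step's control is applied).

(exact arithmetic carried between steps; '≈' marks a value shown rounded to 6 d.p. or computed from one; I and e_prev carry over from the previous line; the table rounds u and y to 3 d.p., halves away from zero)
n=0: y=0, sp=2, e=sp−y=2; I=2, D=e−e_prev=2; u=3/2·2+3/4·2+5/4·2=7; next y=-1/2·0+1/4·7=1.75
n=1: y=1.75, sp=2, e=sp−y=0.25; I=2.25, D=e−e_prev=-1.75; u=3/2·0.25+3/4·2.25+5/4·(-1.75)=-0.125; next y=-1/2·1.75+1/4·(-0.125)=-0.90625
n=2: y=-0.90625, sp=2, e=sp−y=2.90625; I=5.15625, D=e−e_prev=2.65625; u=3/2·2.90625+3/4·5.15625+5/4·2.65625=11.546875; next y=-1/2·(-0.90625)+1/4·11.546875≈3.339844
n=3: y≈3.339844, sp=2, e=sp−y≈-1.339844; I≈3.816406, D=e−e_prev≈-4.246094; u=3/2·(-1.339844)+3/4·3.816406+5/4·(-4.246094)≈-4.455078; next y=-1/2·3.339844+1/4·(-4.455078)≈-2.783691
n=4: y≈-2.783691, sp=3, e=sp−y≈5.783691; I≈9.600098, D=e−e_prev≈7.123535; u=3/2·5.783691+3/4·9.600098+5/4·7.123535≈24.780029; next y=-1/2·(-2.783691)+1/4·24.780029≈7.586853
n=5: y≈7.586853, sp=3, e=sp−y≈-4.586853; I≈5.013245, D=e−e_prev≈-10.370544; u=3/2·(-4.586853)+3/4·5.013245+5/4·(-10.370544)≈-16.083527; next y=-1/2·7.586853+1/4·(-16.083527)≈-7.814308
n=6: y≈-7.814308, sp=3, e=sp−y≈10.814308; I≈15.827553, D=e−e_prev≈15.401161; u=3/2·10.814308+3/4·15.827553+5/4·15.401161≈47.343578; next y=-1/2·(-7.814308)+1/4·47.343578≈15.743049
n=7: y≈15.743049, sp=3, e=sp−y≈-12.743049; I≈3.084504, D=e−e_prev≈-23.557357; u=3/2·(-12.743049)+3/4·3.084504+5/4·(-23.557357)≈-46.247891; next y=-1/2·15.743049+1/4·(-46.247891)≈-19.433497
n=8: y≈-19.433497, sp=3, e=sp−y≈22.433497; I≈25.518001, D=e−e_prev≈35.176546; u=3/2·22.433497+3/4·25.518001+5/4·35.176546≈96.759429; next y=-1/2·(-19.433497)+1/4·96.759429≈33.906606
n=9: y≈33.906606, sp=3, e=sp−y≈-30.906606; I≈-5.388605, D=e−e_prev≈-53.340103; u=3/2·(-30.906606)+3/4·(-5.388605)+5/4·(-53.340103)≈-117.076490; next y=-1/2·33.906606+1/4·(-117.076490)≈-46.222425
n=10: y≈-46.222425, sp=3, e=sp−y≈49.222425; I≈43.833821, D=e−e_prev≈80.129031; u=3/2·49.222425+3/4·43.833821+5/4·80.129031≈206.870293; next y=-1/2·(-46.222425)+1/4·206.870293≈74.828786
n=11: y≈74.828786, sp=3, e=sp−y≈-71.828786; I≈-27.994965, D=e−e_prev≈-121.051211; u=3/2·(-71.828786)+3/4·(-27.994965)+5/4·(-121.051211)≈-280.053417; next y=-1/2·74.828786+1/4·(-280.053417)≈-107.427747

0 2 7.000 0.000
1 2 -0.125 1.750
2 2 11.547 -0.906
3 2 -4.455 3.340
4 3 24.780 -2.784
5 3 -16.084 7.587
6 3 47.344 -7.814
7 3 -46.248 15.743
8 3 96.759 -19.433
9 3 -117.076 33.907
10 3 206.870 -46.222
11 3 -280.053 74.829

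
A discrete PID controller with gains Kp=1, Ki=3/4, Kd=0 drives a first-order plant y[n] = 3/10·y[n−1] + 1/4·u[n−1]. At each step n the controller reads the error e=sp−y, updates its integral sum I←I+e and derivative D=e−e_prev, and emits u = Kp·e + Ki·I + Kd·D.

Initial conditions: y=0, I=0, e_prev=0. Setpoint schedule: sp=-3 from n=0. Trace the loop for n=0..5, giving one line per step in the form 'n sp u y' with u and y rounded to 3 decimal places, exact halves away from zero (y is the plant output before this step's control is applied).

(exact arithmetic carried between steps; '≈' marks a value shown rounded to 6 d.p. or computed from one; I and e_prev carry over from the previous line; the table rounds u and y to 3 d.p., halves away from zero)
n=0: y=0, sp=-3, e=sp−y=-3; I=-3, D=e−e_prev=-3; u=1·(-3)+3/4·(-3)+0·(-3)=-5.25; next y=3/10·0+1/4·(-5.25)=-1.3125
n=1: y=-1.3125, sp=-3, e=sp−y=-1.6875; I=-4.6875, D=e−e_prev=1.3125; u=1·(-1.6875)+3/4·(-4.6875)+0·1.3125=-5.203125; next y=3/10·(-1.3125)+1/4·(-5.203125)≈-1.694531
n=2: y≈-1.694531, sp=-3, e=sp−y≈-1.305469; I≈-5.992969, D=e−e_prev≈0.382031; u=1·(-1.305469)+3/4·(-5.992969)+0·0.382031≈-5.800195; next y=3/10·(-1.694531)+1/4·(-5.800195)≈-1.958408
n=3: y≈-1.958408, sp=-3, e=sp−y≈-1.041592; I≈-7.034561, D=e−e_prev≈0.263877; u=1·(-1.041592)+3/4·(-7.034561)+0·0.263877≈-6.317512; next y=3/10·(-1.958408)+1/4·(-6.317512)≈-2.166901
n=4: y≈-2.166901, sp=-3, e=sp−y≈-0.833099; I≈-7.867660, D=e−e_prev≈0.208492; u=1·(-0.833099)+3/4·(-7.867660)+0·0.208492≈-6.733845; next y=3/10·(-2.166901)+1/4·(-6.733845)≈-2.333531
n=5: y≈-2.333531, sp=-3, e=sp−y≈-0.666469; I≈-8.534129, D=e−e_prev≈0.166631; u=1·(-0.666469)+3/4·(-8.534129)+0·0.166631≈-7.067065; next y=3/10·(-2.333531)+1/4·(-7.067065)≈-2.466826

0 -3 -5.250 0.000
1 -3 -5.203 -1.313
2 -3 -5.800 -1.695
3 -3 -6.318 -1.958
4 -3 -6.734 -2.167
5 -3 -7.067 -2.334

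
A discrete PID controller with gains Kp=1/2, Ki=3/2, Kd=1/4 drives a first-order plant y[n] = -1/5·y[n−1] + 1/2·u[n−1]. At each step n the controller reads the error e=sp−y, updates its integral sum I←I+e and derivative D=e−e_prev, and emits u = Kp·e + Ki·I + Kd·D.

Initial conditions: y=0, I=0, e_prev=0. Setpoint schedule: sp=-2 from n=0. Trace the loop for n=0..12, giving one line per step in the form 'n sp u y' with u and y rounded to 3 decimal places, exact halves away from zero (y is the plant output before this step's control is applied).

(exact arithmetic carried between steps; '≈' marks a value shown rounded to 6 d.p. or computed from one; I and e_prev carry over from the previous line; the table rounds u and y to 3 d.p., halves away from zero)
n=0: y=0, sp=-2, e=sp−y=-2; I=-2, D=e−e_prev=-2; u=1/2·(-2)+3/2·(-2)+1/4·(-2)=-4.5; next y=-1/5·0+1/2·(-4.5)=-2.25
n=1: y=-2.25, sp=-2, e=sp−y=0.25; I=-1.75, D=e−e_prev=2.25; u=1/2·0.25+3/2·(-1.75)+1/4·2.25=-1.9375; next y=-1/5·(-2.25)+1/2·(-1.9375)=-0.51875
n=2: y=-0.51875, sp=-2, e=sp−y=-1.48125; I=-3.23125, D=e−e_prev=-1.73125; u=1/2·(-1.48125)+3/2·(-3.23125)+1/4·(-1.73125)≈-6.020313; next y=-1/5·(-0.51875)+1/2·(-6.020313)≈-2.906406
n=3: y≈-2.906406, sp=-2, e=sp−y≈0.906406; I≈-2.324844, D=e−e_prev≈2.387656; u=1/2·0.906406+3/2·(-2.324844)+1/4·2.387656≈-2.437148; next y=-1/5·(-2.906406)+1/2·(-2.437148)≈-0.637293
n=4: y≈-0.637293, sp=-2, e=sp−y≈-1.362707; I≈-3.687551, D=e−e_prev≈-2.269113; u=1/2·(-1.362707)+3/2·(-3.687551)+1/4·(-2.269113)≈-6.779958; next y=-1/5·(-0.637293)+1/2·(-6.779958)≈-3.262520
n=5: y≈-3.262520, sp=-2, e=sp−y≈1.262520; I≈-2.425030, D=e−e_prev≈2.625227; u=1/2·1.262520+3/2·(-2.425030)+1/4·2.625227≈-2.349978; next y=-1/5·(-3.262520)+1/2·(-2.349978)≈-0.522485
n=6: y≈-0.522485, sp=-2, e=sp−y≈-1.477515; I≈-3.902545, D=e−e_prev≈-2.740035; u=1/2·(-1.477515)+3/2·(-3.902545)+1/4·(-2.740035)≈-7.277584; next y=-1/5·(-0.522485)+1/2·(-7.277584)≈-3.534295
n=7: y≈-3.534295, sp=-2, e=sp−y≈1.534295; I≈-2.368250, D=e−e_prev≈3.011810; u=1/2·1.534295+3/2·(-2.368250)+1/4·3.011810≈-2.032275; next y=-1/5·(-3.534295)+1/2·(-2.032275)≈-0.309279
n=8: y≈-0.309279, sp=-2, e=sp−y≈-1.690721; I≈-4.058972, D=e−e_prev≈-3.225016; u=1/2·(-1.690721)+3/2·(-4.058972)+1/4·(-3.225016)≈-7.740072; next y=-1/5·(-0.309279)+1/2·(-7.740072)≈-3.808180
n=9: y≈-3.808180, sp=-2, e=sp−y≈1.808180; I≈-2.250791, D=e−e_prev≈3.498902; u=1/2·1.808180+3/2·(-2.250791)+1/4·3.498902≈-1.597371; next y=-1/5·(-3.808180)+1/2·(-1.597371)≈-0.037050
n=10: y≈-0.037050, sp=-2, e=sp−y≈-1.962950; I≈-4.213742, D=e−e_prev≈-3.771131; u=1/2·(-1.962950)+3/2·(-4.213742)+1/4·(-3.771131)≈-8.244870; next y=-1/5·(-0.037050)+1/2·(-8.244870)≈-4.115025
n=11: y≈-4.115025, sp=-2, e=sp−y≈2.115025; I≈-2.098716, D=e−e_prev≈4.077976; u=1/2·2.115025+3/2·(-2.098716)+1/4·4.077976≈-1.071068; next y=-1/5·(-4.115025)+1/2·(-1.071068)≈0.287471
n=12: y≈0.287471, sp=-2, e=sp−y≈-2.287471; I≈-4.386187, D=e−e_prev≈-4.402496; u=1/2·(-2.287471)+3/2·(-4.386187)+1/4·(-4.402496)≈-8.823641; next y=-1/5·0.287471+1/2·(-8.823641)≈-4.469315

0 -2 -4.500 0.000
1 -2 -1.938 -2.250
2 -2 -6.020 -0.519
3 -2 -2.437 -2.906
4 -2 -6.780 -0.637
5 -2 -2.350 -3.263
6 -2 -7.278 -0.522
7 -2 -2.032 -3.534
8 -2 -7.740 -0.309
9 -2 -1.597 -3.808
10 -2 -8.245 -0.037
11 -2 -1.071 -4.115
12 -2 -8.824 0.287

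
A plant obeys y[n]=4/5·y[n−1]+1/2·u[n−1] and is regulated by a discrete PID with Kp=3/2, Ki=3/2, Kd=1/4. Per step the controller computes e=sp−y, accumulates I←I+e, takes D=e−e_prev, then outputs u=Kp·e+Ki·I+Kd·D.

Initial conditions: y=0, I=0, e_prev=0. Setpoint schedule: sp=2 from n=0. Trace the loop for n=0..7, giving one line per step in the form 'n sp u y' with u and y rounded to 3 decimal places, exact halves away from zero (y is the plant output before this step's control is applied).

(exact arithmetic carried between steps; '≈' marks a value shown rounded to 6 d.p. or computed from one; I and e_prev carry over from the previous line; the table rounds u and y to 3 d.p., halves away from zero)
n=0: y=0, sp=2, e=sp−y=2; I=2, D=e−e_prev=2; u=3/2·2+3/2·2+1/4·2=6.5; next y=4/5·0+1/2·6.5=3.25
n=1: y=3.25, sp=2, e=sp−y=-1.25; I=0.75, D=e−e_prev=-3.25; u=3/2·(-1.25)+3/2·0.75+1/4·(-3.25)=-1.5625; next y=4/5·3.25+1/2·(-1.5625)=1.81875
n=2: y=1.81875, sp=2, e=sp−y=0.18125; I=0.93125, D=e−e_prev=1.43125; u=3/2·0.18125+3/2·0.93125+1/4·1.43125≈2.026563; next y=4/5·1.81875+1/2·2.026563≈2.468281
n=3: y≈2.468281, sp=2, e=sp−y≈-0.468281; I≈0.462969, D=e−e_prev≈-0.649531; u=3/2·(-0.468281)+3/2·0.462969+1/4·(-0.649531)≈-0.170352; next y=4/5·2.468281+1/2·(-0.170352)≈1.889449
n=4: y≈1.889449, sp=2, e=sp−y≈0.110551; I≈0.573520, D=e−e_prev≈0.578832; u=3/2·0.110551+3/2·0.573520+1/4·0.578832≈1.170813; next y=4/5·1.889449+1/2·1.170813≈2.096966
n=5: y≈2.096966, sp=2, e=sp−y≈-0.096966; I≈0.476553, D=e−e_prev≈-0.207517; u=3/2·(-0.096966)+3/2·0.476553+1/4·(-0.207517)≈0.517502; next y=4/5·2.096966+1/2·0.517502≈1.936324
n=6: y≈1.936324, sp=2, e=sp−y≈0.063676; I≈0.540230, D=e−e_prev≈0.160642; u=3/2·0.063676+3/2·0.540230+1/4·0.160642≈0.946019; next y=4/5·1.936324+1/2·0.946019≈2.022069
n=7: y≈2.022069, sp=2, e=sp−y≈-0.022069; I≈0.518161, D=e−e_prev≈-0.085745; u=3/2·(-0.022069)+3/2·0.518161+1/4·(-0.085745)≈0.722702; next y=4/5·2.022069+1/2·0.722702≈1.979006

0 2 6.500 0.000
1 2 -1.563 3.250
2 2 2.027 1.819
3 2 -0.170 2.468
4 2 1.171 1.889
5 2 0.518 2.097
6 2 0.946 1.936
7 2 0.723 2.022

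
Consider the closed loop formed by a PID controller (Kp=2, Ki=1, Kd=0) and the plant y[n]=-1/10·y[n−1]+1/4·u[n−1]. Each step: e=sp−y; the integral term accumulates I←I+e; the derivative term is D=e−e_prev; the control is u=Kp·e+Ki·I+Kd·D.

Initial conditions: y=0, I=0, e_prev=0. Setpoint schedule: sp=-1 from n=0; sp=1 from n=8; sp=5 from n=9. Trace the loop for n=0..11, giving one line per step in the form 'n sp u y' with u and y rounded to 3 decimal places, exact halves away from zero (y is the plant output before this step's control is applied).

(exact arithmetic carried between steps; '≈' marks a value shown rounded to 6 d.p. or computed from one; I and e_prev carry over from the previous line; the table rounds u and y to 3 d.p., halves away from zero)
n=0: y=0, sp=-1, e=sp−y=-1; I=-1, D=e−e_prev=-1; u=2·(-1)+1·(-1)+0·(-1)=-3; next y=-1/10·0+1/4·(-3)=-0.75
n=1: y=-0.75, sp=-1, e=sp−y=-0.25; I=-1.25, D=e−e_prev=0.75; u=2·(-0.25)+1·(-1.25)+0·0.75=-1.75; next y=-1/10·(-0.75)+1/4·(-1.75)=-0.3625
n=2: y=-0.3625, sp=-1, e=sp−y=-0.6375; I=-1.8875, D=e−e_prev=-0.3875; u=2·(-0.6375)+1·(-1.8875)+0·(-0.3875)=-3.1625; next y=-1/10·(-0.3625)+1/4·(-3.1625)=-0.754375
n=3: y=-0.754375, sp=-1, e=sp−y=-0.245625; I=-2.133125, D=e−e_prev=0.391875; u=2·(-0.245625)+1·(-2.133125)+0·0.391875=-2.624375; next y=-1/10·(-0.754375)+1/4·(-2.624375)≈-0.580656
n=4: y≈-0.580656, sp=-1, e=sp−y≈-0.419344; I≈-2.552469, D=e−e_prev≈-0.173719; u=2·(-0.419344)+1·(-2.552469)+0·(-0.173719)≈-3.391156; next y=-1/10·(-0.580656)+1/4·(-3.391156)≈-0.789723
n=5: y≈-0.789723, sp=-1, e=sp−y≈-0.210277; I≈-2.762745, D=e−e_prev≈0.209067; u=2·(-0.210277)+1·(-2.762745)+0·0.209067≈-3.183298; next y=-1/10·(-0.789723)+1/4·(-3.183298)≈-0.716852
n=6: y≈-0.716852, sp=-1, e=sp−y≈-0.283148; I≈-3.045893, D=e−e_prev≈-0.072871; u=2·(-0.283148)+1·(-3.045893)+0·(-0.072871)≈-3.612189; next y=-1/10·(-0.716852)+1/4·(-3.612189)≈-0.831362
n=7: y≈-0.831362, sp=-1, e=sp−y≈-0.168638; I≈-3.214531, D=e−e_prev≈0.114510; u=2·(-0.168638)+1·(-3.214531)+0·0.114510≈-3.551807; next y=-1/10·(-0.831362)+1/4·(-3.551807)≈-0.804816
n=8: y≈-0.804816, sp=1, e=sp−y≈1.804816; I≈-1.409715, D=e−e_prev≈1.973454; u=2·1.804816+1·(-1.409715)+0·1.973454≈2.199916; next y=-1/10·(-0.804816)+1/4·2.199916≈0.630461
n=9: y≈0.630461, sp=5, e=sp−y≈4.369539; I≈2.959824, D=e−e_prev≈2.564724; u=2·4.369539+1·2.959824+0·2.564724≈11.698903; next y=-1/10·0.630461+1/4·11.698903≈2.861680
n=10: y≈2.861680, sp=5, e=sp−y≈2.138320; I≈5.098144, D=e−e_prev≈-2.231219; u=2·2.138320+1·5.098144+0·(-2.231219)≈9.374785; next y=-1/10·2.861680+1/4·9.374785≈2.057528
n=11: y≈2.057528, sp=5, e=sp−y≈2.942472; I≈8.040616, D=e−e_prev≈0.804151; u=2·2.942472+1·8.040616+0·0.804151≈13.925560; next y=-1/10·2.057528+1/4·13.925560≈3.275637

0 -1 -3.000 0.000
1 -1 -1.750 -0.750
2 -1 -3.163 -0.363
3 -1 -2.624 -0.754
4 -1 -3.391 -0.581
5 -1 -3.183 -0.790
6 -1 -3.612 -0.717
7 -1 -3.552 -0.831
8 1 2.200 -0.805
9 5 11.699 0.630
10 5 9.375 2.862
11 5 13.926 2.058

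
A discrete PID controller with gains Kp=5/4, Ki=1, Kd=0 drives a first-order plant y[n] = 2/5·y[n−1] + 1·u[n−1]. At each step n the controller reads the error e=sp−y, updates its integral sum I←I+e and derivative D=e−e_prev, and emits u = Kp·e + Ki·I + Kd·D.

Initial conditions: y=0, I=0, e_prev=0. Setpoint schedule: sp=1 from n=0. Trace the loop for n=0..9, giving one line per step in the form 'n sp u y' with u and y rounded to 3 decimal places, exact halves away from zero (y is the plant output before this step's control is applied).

0 1 2.250 0.000
1 1 -1.813 2.250
2 1 4.053 -0.913
3 1 -4.386 3.688
4 1 7.773 -2.911
5 1 -9.735 6.609
6 1 15.482 -7.091
7 1 -20.834 12.645
8 1 31.469 -15.776
9 1 -43.858 25.158

(exact arithmetic carried between steps; '≈' marks a value shown rounded to 6 d.p. or computed from one; I and e_prev carry over from the previous line; the table rounds u and y to 3 d.p., halves away from zero)
n=0: y=0, sp=1, e=sp−y=1; I=1, D=e−e_prev=1; u=5/4·1+1·1+0·1=2.25; next y=2/5·0+1·2.25=2.25
n=1: y=2.25, sp=1, e=sp−y=-1.25; I=-0.25, D=e−e_prev=-2.25; u=5/4·(-1.25)+1·(-0.25)+0·(-2.25)=-1.8125; next y=2/5·2.25+1·(-1.8125)=-0.9125
n=2: y=-0.9125, sp=1, e=sp−y=1.9125; I=1.6625, D=e−e_prev=3.1625; u=5/4·1.9125+1·1.6625+0·3.1625=4.053125; next y=2/5·(-0.9125)+1·4.053125=3.688125
n=3: y=3.688125, sp=1, e=sp−y=-2.688125; I=-1.025625, D=e−e_prev=-4.600625; u=5/4·(-2.688125)+1·(-1.025625)+0·(-4.600625)≈-4.385781; next y=2/5·3.688125+1·(-4.385781)≈-2.910531
n=4: y≈-2.910531, sp=1, e=sp−y≈3.910531; I≈2.884906, D=e−e_prev≈6.598656; u=5/4·3.910531+1·2.884906+0·6.598656≈7.773070; next y=2/5·(-2.910531)+1·7.773070≈6.608858
n=5: y≈6.608858, sp=1, e=sp−y≈-5.608858; I≈-2.723952, D=e−e_prev≈-9.519389; u=5/4·(-5.608858)+1·(-2.723952)+0·(-9.519389)≈-9.735024; next y=2/5·6.608858+1·(-9.735024)≈-7.091481
n=6: y≈-7.091481, sp=1, e=sp−y≈8.091481; I≈5.367529, D=e−e_prev≈13.700339; u=5/4·8.091481+1·5.367529+0·13.700339≈15.481880; next y=2/5·(-7.091481)+1·15.481880≈12.645288
n=7: y≈12.645288, sp=1, e=sp−y≈-11.645288; I≈-6.277759, D=e−e_prev≈-19.736768; u=5/4·(-11.645288)+1·(-6.277759)+0·(-19.736768)≈-20.834368; next y=2/5·12.645288+1·(-20.834368)≈-15.776253
n=8: y≈-15.776253, sp=1, e=sp−y≈16.776253; I≈10.498495, D=e−e_prev≈28.421541; u=5/4·16.776253+1·10.498495+0·28.421541≈31.468811; next y=2/5·(-15.776253)+1·31.468811≈25.158310
n=9: y≈25.158310, sp=1, e=sp−y≈-24.158310; I≈-13.659815, D=e−e_prev≈-40.934563; u=5/4·(-24.158310)+1·(-13.659815)+0·(-40.934563)≈-43.857702; next y=2/5·25.158310+1·(-43.857702)≈-33.794379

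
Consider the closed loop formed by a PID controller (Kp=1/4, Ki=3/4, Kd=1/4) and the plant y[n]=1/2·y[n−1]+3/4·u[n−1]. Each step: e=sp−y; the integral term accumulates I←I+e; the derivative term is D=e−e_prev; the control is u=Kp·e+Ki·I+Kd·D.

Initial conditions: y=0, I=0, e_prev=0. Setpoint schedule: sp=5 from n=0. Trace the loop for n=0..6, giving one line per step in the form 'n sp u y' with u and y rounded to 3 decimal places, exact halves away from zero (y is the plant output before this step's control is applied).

(exact arithmetic carried between steps; '≈' marks a value shown rounded to 6 d.p. or computed from one; I and e_prev carry over from the previous line; the table rounds u and y to 3 d.p., halves away from zero)
n=0: y=0, sp=5, e=sp−y=5; I=5, D=e−e_prev=5; u=1/4·5+3/4·5+1/4·5=6.25; next y=1/2·0+3/4·6.25=4.6875
n=1: y=4.6875, sp=5, e=sp−y=0.3125; I=5.3125, D=e−e_prev=-4.6875; u=1/4·0.3125+3/4·5.3125+1/4·(-4.6875)=2.890625; next y=1/2·4.6875+3/4·2.890625≈4.511719
n=2: y≈4.511719, sp=5, e=sp−y≈0.488281; I≈5.800781, D=e−e_prev≈0.175781; u=1/4·0.488281+3/4·5.800781+1/4·0.175781≈4.516602; next y=1/2·4.511719+3/4·4.516602≈5.643311
n=3: y≈5.643311, sp=5, e=sp−y≈-0.643311; I≈5.157471, D=e−e_prev≈-1.131592; u=1/4·(-0.643311)+3/4·5.157471+1/4·(-1.131592)≈3.424377; next y=1/2·5.643311+3/4·3.424377≈5.389938
n=4: y≈5.389938, sp=5, e=sp−y≈-0.389938; I≈4.767532, D=e−e_prev≈0.253372; u=1/4·(-0.389938)+3/4·4.767532+1/4·0.253372≈3.541508; next y=1/2·5.389938+3/4·3.541508≈5.351100
n=5: y≈5.351100, sp=5, e=sp−y≈-0.351100; I≈4.416432, D=e−e_prev≈0.038838; u=1/4·(-0.351100)+3/4·4.416432+1/4·0.038838≈3.234259; next y=1/2·5.351100+3/4·3.234259≈5.101244
n=6: y≈5.101244, sp=5, e=sp−y≈-0.101244; I≈4.315188, D=e−e_prev≈0.249856; u=1/4·(-0.101244)+3/4·4.315188+1/4·0.249856≈3.273544; next y=1/2·5.101244+3/4·3.273544≈5.005780

0 5 6.250 0.000
1 5 2.891 4.688
2 5 4.517 4.512
3 5 3.424 5.643
4 5 3.542 5.390
5 5 3.234 5.351
6 5 3.274 5.101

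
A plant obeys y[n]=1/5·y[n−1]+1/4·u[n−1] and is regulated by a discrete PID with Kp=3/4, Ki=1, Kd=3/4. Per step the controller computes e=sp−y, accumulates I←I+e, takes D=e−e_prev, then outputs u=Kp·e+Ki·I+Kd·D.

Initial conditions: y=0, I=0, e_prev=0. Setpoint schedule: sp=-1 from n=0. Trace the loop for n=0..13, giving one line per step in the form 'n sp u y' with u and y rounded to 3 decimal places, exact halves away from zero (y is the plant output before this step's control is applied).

(exact arithmetic carried between steps; '≈' marks a value shown rounded to 6 d.p. or computed from one; I and e_prev carry over from the previous line; the table rounds u and y to 3 d.p., halves away from zero)
n=0: y=0, sp=-1, e=sp−y=-1; I=-1, D=e−e_prev=-1; u=3/4·(-1)+1·(-1)+3/4·(-1)=-2.5; next y=1/5·0+1/4·(-2.5)=-0.625
n=1: y=-0.625, sp=-1, e=sp−y=-0.375; I=-1.375, D=e−e_prev=0.625; u=3/4·(-0.375)+1·(-1.375)+3/4·0.625=-1.1875; next y=1/5·(-0.625)+1/4·(-1.1875)=-0.421875
n=2: y=-0.421875, sp=-1, e=sp−y=-0.578125; I=-1.953125, D=e−e_prev=-0.203125; u=3/4·(-0.578125)+1·(-1.953125)+3/4·(-0.203125)≈-2.539063; next y=1/5·(-0.421875)+1/4·(-2.539063)≈-0.719141
n=3: y≈-0.719141, sp=-1, e=sp−y≈-0.280859; I≈-2.233984, D=e−e_prev≈0.297266; u=3/4·(-0.280859)+1·(-2.233984)+3/4·0.297266≈-2.221680; next y=1/5·(-0.719141)+1/4·(-2.221680)≈-0.699248
n=4: y≈-0.699248, sp=-1, e=sp−y≈-0.300752; I≈-2.534736, D=e−e_prev≈-0.019893; u=3/4·(-0.300752)+1·(-2.534736)+3/4·(-0.019893)≈-2.775220; next y=1/5·(-0.699248)+1/4·(-2.775220)≈-0.833655
n=5: y≈-0.833655, sp=-1, e=sp−y≈-0.166345; I≈-2.701082, D=e−e_prev≈0.134406; u=3/4·(-0.166345)+1·(-2.701082)+3/4·0.134406≈-2.725036; next y=1/5·(-0.833655)+1/4·(-2.725036)≈-0.847990
n=6: y≈-0.847990, sp=-1, e=sp−y≈-0.152010; I≈-2.853092, D=e−e_prev≈0.014335; u=3/4·(-0.152010)+1·(-2.853092)+3/4·0.014335≈-2.956348; next y=1/5·(-0.847990)+1/4·(-2.956348)≈-0.908685
n=7: y≈-0.908685, sp=-1, e=sp−y≈-0.091315; I≈-2.944407, D=e−e_prev≈0.060695; u=3/4·(-0.091315)+1·(-2.944407)+3/4·0.060695≈-2.967372; next y=1/5·(-0.908685)+1/4·(-2.967372)≈-0.923580
n=8: y≈-0.923580, sp=-1, e=sp−y≈-0.076420; I≈-3.020827, D=e−e_prev≈0.014895; u=3/4·(-0.076420)+1·(-3.020827)+3/4·0.014895≈-3.066971; next y=1/5·(-0.923580)+1/4·(-3.066971)≈-0.951459
n=9: y≈-0.951459, sp=-1, e=sp−y≈-0.048541; I≈-3.069368, D=e−e_prev≈0.027879; u=3/4·(-0.048541)+1·(-3.069368)+3/4·0.027879≈-3.084865; next y=1/5·(-0.951459)+1/4·(-3.084865)≈-0.961508
n=10: y≈-0.961508, sp=-1, e=sp−y≈-0.038492; I≈-3.107860, D=e−e_prev≈0.010049; u=3/4·(-0.038492)+1·(-3.107860)+3/4·0.010049≈-3.129192; next y=1/5·(-0.961508)+1/4·(-3.129192)≈-0.974600
n=11: y≈-0.974600, sp=-1, e=sp−y≈-0.025400; I≈-3.133261, D=e−e_prev≈0.013092; u=3/4·(-0.025400)+1·(-3.133261)+3/4·0.013092≈-3.142492; next y=1/5·(-0.974600)+1/4·(-3.142492)≈-0.980543
n=12: y≈-0.980543, sp=-1, e=sp−y≈-0.019457; I≈-3.152718, D=e−e_prev≈0.005943; u=3/4·(-0.019457)+1·(-3.152718)+3/4·0.005943≈-3.162853; next y=1/5·(-0.980543)+1/4·(-3.162853)≈-0.986822
n=13: y≈-0.986822, sp=-1, e=sp−y≈-0.013178; I≈-3.165896, D=e−e_prev≈0.006279; u=3/4·(-0.013178)+1·(-3.165896)+3/4·0.006279≈-3.171070; next y=1/5·(-0.986822)+1/4·(-3.171070)≈-0.990132

0 -1 -2.500 0.000
1 -1 -1.188 -0.625
2 -1 -2.539 -0.422
3 -1 -2.222 -0.719
4 -1 -2.775 -0.699
5 -1 -2.725 -0.834
6 -1 -2.956 -0.848
7 -1 -2.967 -0.909
8 -1 -3.067 -0.924
9 -1 -3.085 -0.951
10 -1 -3.129 -0.962
11 -1 -3.142 -0.975
12 -1 -3.163 -0.981
13 -1 -3.171 -0.987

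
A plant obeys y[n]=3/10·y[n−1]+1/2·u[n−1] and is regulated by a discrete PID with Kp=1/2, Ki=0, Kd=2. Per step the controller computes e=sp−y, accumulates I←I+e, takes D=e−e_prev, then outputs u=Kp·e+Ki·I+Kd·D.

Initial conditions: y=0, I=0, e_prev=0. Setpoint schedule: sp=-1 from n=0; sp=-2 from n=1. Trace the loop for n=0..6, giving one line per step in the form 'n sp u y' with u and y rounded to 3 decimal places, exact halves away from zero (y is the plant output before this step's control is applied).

(exact arithmetic carried between steps; '≈' marks a value shown rounded to 6 d.p. or computed from one; I and e_prev carry over from the previous line; the table rounds u and y to 3 d.p., halves away from zero)
n=0: y=0, sp=-1, e=sp−y=-1; I=-1, D=e−e_prev=-1; u=1/2·(-1)+0·(-1)+2·(-1)=-2.5; next y=3/10·0+1/2·(-2.5)=-1.25
n=1: y=-1.25, sp=-2, e=sp−y=-0.75; I=-1.75, D=e−e_prev=0.25; u=1/2·(-0.75)+0·(-1.75)+2·0.25=0.125; next y=3/10·(-1.25)+1/2·0.125=-0.3125
n=2: y=-0.3125, sp=-2, e=sp−y=-1.6875; I=-3.4375, D=e−e_prev=-0.9375; u=1/2·(-1.6875)+0·(-3.4375)+2·(-0.9375)=-2.71875; next y=3/10·(-0.3125)+1/2·(-2.71875)=-1.453125
n=3: y=-1.453125, sp=-2, e=sp−y=-0.546875; I=-3.984375, D=e−e_prev=1.140625; u=1/2·(-0.546875)+0·(-3.984375)+2·1.140625≈2.007813; next y=3/10·(-1.453125)+1/2·2.007813≈0.567969
n=4: y≈0.567969, sp=-2, e=sp−y≈-2.567969; I≈-6.552344, D=e−e_prev≈-2.021094; u=1/2·(-2.567969)+0·(-6.552344)+2·(-2.021094)≈-5.326172; next y=3/10·0.567969+1/2·(-5.326172)≈-2.492695
n=5: y≈-2.492695, sp=-2, e=sp−y≈0.492695; I≈-6.059648, D=e−e_prev≈3.060664; u=1/2·0.492695+0·(-6.059648)+2·3.060664≈6.367676; next y=3/10·(-2.492695)+1/2·6.367676≈2.436029
n=6: y≈2.436029, sp=-2, e=sp−y≈-4.436029; I≈-10.495678, D=e−e_prev≈-4.928725; u=1/2·(-4.436029)+0·(-10.495678)+2·(-4.928725)≈-12.075464; next y=3/10·2.436029+1/2·(-12.075464)≈-5.306923

0 -1 -2.500 0.000
1 -2 0.125 -1.250
2 -2 -2.719 -0.313
3 -2 2.008 -1.453
4 -2 -5.326 0.568
5 -2 6.368 -2.493
6 -2 -12.075 2.436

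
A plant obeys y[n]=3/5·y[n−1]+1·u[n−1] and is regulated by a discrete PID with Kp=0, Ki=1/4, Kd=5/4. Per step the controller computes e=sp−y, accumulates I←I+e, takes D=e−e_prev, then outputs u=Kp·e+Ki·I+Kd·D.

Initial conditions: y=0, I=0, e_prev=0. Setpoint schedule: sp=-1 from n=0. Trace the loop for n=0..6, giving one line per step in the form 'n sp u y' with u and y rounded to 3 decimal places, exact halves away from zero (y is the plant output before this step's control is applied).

0 -1 -1.500 0.000
1 -1 1.750 -1.500
2 -1 -3.525 0.850
3 -1 4.748 -3.015
4 -1 -8.510 2.939
5 -1 12.475 -6.747
6 -1 -20.956 8.427

(exact arithmetic carried between steps; '≈' marks a value shown rounded to 6 d.p. or computed from one; I and e_prev carry over from the previous line; the table rounds u and y to 3 d.p., halves away from zero)
n=0: y=0, sp=-1, e=sp−y=-1; I=-1, D=e−e_prev=-1; u=0·(-1)+1/4·(-1)+5/4·(-1)=-1.5; next y=3/5·0+1·(-1.5)=-1.5
n=1: y=-1.5, sp=-1, e=sp−y=0.5; I=-0.5, D=e−e_prev=1.5; u=0·0.5+1/4·(-0.5)+5/4·1.5=1.75; next y=3/5·(-1.5)+1·1.75=0.85
n=2: y=0.85, sp=-1, e=sp−y=-1.85; I=-2.35, D=e−e_prev=-2.35; u=0·(-1.85)+1/4·(-2.35)+5/4·(-2.35)=-3.525; next y=3/5·0.85+1·(-3.525)=-3.015
n=3: y=-3.015, sp=-1, e=sp−y=2.015; I=-0.335, D=e−e_prev=3.865; u=0·2.015+1/4·(-0.335)+5/4·3.865=4.7475; next y=3/5·(-3.015)+1·4.7475=2.9385
n=4: y=2.9385, sp=-1, e=sp−y=-3.9385; I=-4.2735, D=e−e_prev=-5.9535; u=0·(-3.9385)+1/4·(-4.2735)+5/4·(-5.9535)=-8.51025; next y=3/5·2.9385+1·(-8.51025)=-6.74715
n=5: y=-6.74715, sp=-1, e=sp−y=5.74715; I=1.47365, D=e−e_prev=9.68565; u=0·5.74715+1/4·1.47365+5/4·9.68565=12.475475; next y=3/5·(-6.74715)+1·12.475475=8.427185
n=6: y=8.427185, sp=-1, e=sp−y=-9.427185; I=-7.953535, D=e−e_prev=-15.174335; u=0·(-9.427185)+1/4·(-7.953535)+5/4·(-15.174335)≈-20.956303; next y=3/5·8.427185+1·(-20.956303)≈-15.899992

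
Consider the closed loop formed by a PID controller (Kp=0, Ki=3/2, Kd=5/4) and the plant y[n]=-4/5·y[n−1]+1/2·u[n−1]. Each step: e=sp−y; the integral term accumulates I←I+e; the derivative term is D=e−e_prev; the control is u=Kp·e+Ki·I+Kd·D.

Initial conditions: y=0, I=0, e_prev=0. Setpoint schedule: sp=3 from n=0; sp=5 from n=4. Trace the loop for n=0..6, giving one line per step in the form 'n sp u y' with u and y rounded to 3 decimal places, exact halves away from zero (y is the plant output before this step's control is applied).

0 3 8.250 0.000
1 3 -2.344 4.125
2 3 24.766 -4.472
3 3 -30.961 15.961
4 5 102.216 -28.249
5 5 -186.053 73.707
6 5 459.006 -151.993

(exact arithmetic carried between steps; '≈' marks a value shown rounded to 6 d.p. or computed from one; I and e_prev carry over from the previous line; the table rounds u and y to 3 d.p., halves away from zero)
n=0: y=0, sp=3, e=sp−y=3; I=3, D=e−e_prev=3; u=0·3+3/2·3+5/4·3=8.25; next y=-4/5·0+1/2·8.25=4.125
n=1: y=4.125, sp=3, e=sp−y=-1.125; I=1.875, D=e−e_prev=-4.125; u=0·(-1.125)+3/2·1.875+5/4·(-4.125)=-2.34375; next y=-4/5·4.125+1/2·(-2.34375)=-4.471875
n=2: y=-4.471875, sp=3, e=sp−y=7.471875; I=9.346875, D=e−e_prev=8.596875; u=0·7.471875+3/2·9.346875+5/4·8.596875≈24.766406; next y=-4/5·(-4.471875)+1/2·24.766406≈15.960703
n=3: y≈15.960703, sp=3, e=sp−y≈-12.960703; I≈-3.613828, D=e−e_prev≈-20.432578; u=0·(-12.960703)+3/2·(-3.613828)+5/4·(-20.432578)≈-30.961465; next y=-4/5·15.960703+1/2·(-30.961465)≈-28.249295
n=4: y≈-28.249295, sp=5, e=sp−y≈33.249295; I≈29.635467, D=e−e_prev≈46.209998; u=0·33.249295+3/2·29.635467+5/4·46.209998≈102.215698; next y=-4/5·(-28.249295)+1/2·102.215698≈73.707285
n=5: y≈73.707285, sp=5, e=sp−y≈-68.707285; I≈-39.071818, D=e−e_prev≈-101.956580; u=0·(-68.707285)+3/2·(-39.071818)+5/4·(-101.956580)≈-186.053452; next y=-4/5·73.707285+1/2·(-186.053452)≈-151.992554
n=6: y≈-151.992554, sp=5, e=sp−y≈156.992554; I≈117.920736, D=e−e_prev≈225.699839; u=0·156.992554+3/2·117.920736+5/4·225.699839≈459.005902; next y=-4/5·(-151.992554)+1/2·459.005902≈351.096994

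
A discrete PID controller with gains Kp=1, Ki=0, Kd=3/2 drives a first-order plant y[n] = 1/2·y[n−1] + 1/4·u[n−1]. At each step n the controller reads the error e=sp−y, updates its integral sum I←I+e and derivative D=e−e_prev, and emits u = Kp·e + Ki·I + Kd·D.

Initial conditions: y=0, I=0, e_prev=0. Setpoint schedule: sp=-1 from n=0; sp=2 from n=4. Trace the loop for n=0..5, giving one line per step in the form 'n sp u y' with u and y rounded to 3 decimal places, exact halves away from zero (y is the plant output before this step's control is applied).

(exact arithmetic carried between steps; '≈' marks a value shown rounded to 6 d.p. or computed from one; I and e_prev carry over from the previous line; the table rounds u and y to 3 d.p., halves away from zero)
n=0: y=0, sp=-1, e=sp−y=-1; I=-1, D=e−e_prev=-1; u=1·(-1)+0·(-1)+3/2·(-1)=-2.5; next y=1/2·0+1/4·(-2.5)=-0.625
n=1: y=-0.625, sp=-1, e=sp−y=-0.375; I=-1.375, D=e−e_prev=0.625; u=1·(-0.375)+0·(-1.375)+3/2·0.625=0.5625; next y=1/2·(-0.625)+1/4·0.5625=-0.171875
n=2: y=-0.171875, sp=-1, e=sp−y=-0.828125; I=-2.203125, D=e−e_prev=-0.453125; u=1·(-0.828125)+0·(-2.203125)+3/2·(-0.453125)≈-1.507813; next y=1/2·(-0.171875)+1/4·(-1.507813)≈-0.462891
n=3: y≈-0.462891, sp=-1, e=sp−y≈-0.537109; I≈-2.740234, D=e−e_prev≈0.291016; u=1·(-0.537109)+0·(-2.740234)+3/2·0.291016≈-0.100586; next y=1/2·(-0.462891)+1/4·(-0.100586)≈-0.256592
n=4: y≈-0.256592, sp=2, e=sp−y≈2.256592; I≈-0.483643, D=e−e_prev≈2.793701; u=1·2.256592+0·(-0.483643)+3/2·2.793701≈6.447144; next y=1/2·(-0.256592)+1/4·6.447144≈1.483490
n=5: y≈1.483490, sp=2, e=sp−y≈0.516510; I≈0.032867, D=e−e_prev≈-1.740082; u=1·0.516510+0·0.032867+3/2·(-1.740082)≈-2.093613; next y=1/2·1.483490+1/4·(-2.093613)≈0.218342

0 -1 -2.500 0.000
1 -1 0.563 -0.625
2 -1 -1.508 -0.172
3 -1 -0.101 -0.463
4 2 6.447 -0.257
5 2 -2.094 1.483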